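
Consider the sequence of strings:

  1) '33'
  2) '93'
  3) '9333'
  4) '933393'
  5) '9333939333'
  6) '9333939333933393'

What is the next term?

From term 3 onward, concatenate the last term with the second-to-last: 93·33 = 9333, 9333·93 = 933393, …
Continuing: 9333939333933393 · 9333939333 gives term 7.

93339393339333939333939333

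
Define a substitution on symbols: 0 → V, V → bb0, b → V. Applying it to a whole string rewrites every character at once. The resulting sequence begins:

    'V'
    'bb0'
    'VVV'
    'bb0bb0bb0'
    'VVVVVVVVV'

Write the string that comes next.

bb0bb0bb0bb0bb0bb0bb0bb0bb0

Expanding VVVVVVVVV: V→bb0, V→bb0, V→bb0, V→bb0, V→bb0, V→bb0, V→bb0, V→bb0, V→bb0. Concatenated: bb0 bb0 bb0 bb0 bb0 bb0 bb0 bb0 bb0.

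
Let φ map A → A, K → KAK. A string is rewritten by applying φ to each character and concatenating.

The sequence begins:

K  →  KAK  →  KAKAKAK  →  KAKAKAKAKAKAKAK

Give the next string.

KAKAKAKAKAKAKAKAKAKAKAKAKAKAKAK

Applying the rule to each of the 15 symbols of KAKAKAKAKAKAKAK gives the pieces KAK A KAK A KAK A KAK A KAK A KAK A KAK A KAK, which concatenate to the answer.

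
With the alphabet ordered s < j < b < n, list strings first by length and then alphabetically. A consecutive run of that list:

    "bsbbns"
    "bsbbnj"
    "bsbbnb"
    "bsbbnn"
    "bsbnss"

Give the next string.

The successor of bsbnss increments the rightmost position that isn't already n and resets every position after it to s.

bsbnsj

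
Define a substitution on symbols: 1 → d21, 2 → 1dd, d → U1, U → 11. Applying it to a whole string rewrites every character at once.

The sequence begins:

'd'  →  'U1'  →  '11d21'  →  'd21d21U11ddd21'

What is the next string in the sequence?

Rewriting the 14 symbols of d21d21U11ddd21 one by one yields U1 1dd d21 U1 1dd d21 11 d21 d21 U1 U1 U1 1dd d21; concatenated:

U11ddd21U11ddd2111d21d21U1U1U11ddd21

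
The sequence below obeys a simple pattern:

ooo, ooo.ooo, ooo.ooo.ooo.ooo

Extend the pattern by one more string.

Each string is two copies of the previous one joined by '.'.
One more doubling of ooo.ooo.ooo.ooo gives the answer.

ooo.ooo.ooo.ooo.ooo.ooo.ooo.ooo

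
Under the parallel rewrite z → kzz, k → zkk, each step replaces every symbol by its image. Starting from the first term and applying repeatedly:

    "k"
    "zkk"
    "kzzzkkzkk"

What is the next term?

zkkkzzkzzkzzzkkzkkkzzzkkzkk

Rewriting each symbol of kzzzkkzkk: k→zkk, z→kzz, z→kzz, z→kzz, k→zkk, k→zkk, z→kzz, k→zkk, k→zkk, which concatenates to zkk kzz kzz kzz zkk zkk kzz zkk zkk.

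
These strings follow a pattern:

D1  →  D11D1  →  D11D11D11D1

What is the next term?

Every step duplicates the string with '1' between the halves.
Doubling D11D11D11D1 with '1' between the halves:

D11D11D11D11D11D11D11D1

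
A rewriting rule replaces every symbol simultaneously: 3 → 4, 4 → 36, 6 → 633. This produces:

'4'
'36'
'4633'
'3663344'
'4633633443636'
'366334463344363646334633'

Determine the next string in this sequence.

Rewriting the 24 symbols of 366334463344363646334633 one by one yields 4 633 633 4 4 36 36 633 4 4 36 36 4 633 4 633 36 633 4 4 36 633 4 4; concatenated:

46336334436366334436364633463336633443663344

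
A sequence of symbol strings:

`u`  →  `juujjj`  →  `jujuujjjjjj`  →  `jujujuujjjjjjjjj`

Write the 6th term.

jujujujujuujjjjjjjjjjjjjjj

Every step adds ju to the front and jjj to the end of the previous string.
From jujujuujjjjjjjjj, 2 further steps: jujujuujjjjjjjjj → jujujujuujjjjjjjjjjjj → (answer).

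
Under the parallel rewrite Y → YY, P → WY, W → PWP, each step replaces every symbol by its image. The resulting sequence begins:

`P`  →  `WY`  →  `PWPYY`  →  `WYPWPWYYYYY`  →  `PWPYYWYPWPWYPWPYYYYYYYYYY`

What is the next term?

WYPWPWYYYYYPWPYYWYPWPWYPWPYYWYPWPWYYYYYYYYYYYYYYYYYYYYY

Applying the rule to each of the 25 symbols of PWPYYWYPWPWYPWPYYYYYYYYYY gives the pieces WY PWP WY YY YY PWP YY WY PWP WY PWP YY WY PWP WY YY YY YY YY YY YY YY YY YY YY, which concatenate to the answer.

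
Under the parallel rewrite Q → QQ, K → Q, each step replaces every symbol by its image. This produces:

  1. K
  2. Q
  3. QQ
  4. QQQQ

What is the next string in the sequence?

QQQQQQQQ

Apply φ to QQQQ symbol by symbol: Q→QQ, Q→QQ, Q→QQ, Q→QQ; joined: QQ QQ QQ QQ.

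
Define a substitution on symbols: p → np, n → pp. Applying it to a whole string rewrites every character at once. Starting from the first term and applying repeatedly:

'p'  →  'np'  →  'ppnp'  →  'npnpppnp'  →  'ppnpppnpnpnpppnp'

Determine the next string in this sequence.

Applying the rule to each of the 16 symbols of ppnpppnpnpnpppnp gives the pieces np np pp np np np pp np pp np pp np np np pp np, which concatenate to the answer.

npnpppnpnpnpppnpppnpppnpnpnpppnp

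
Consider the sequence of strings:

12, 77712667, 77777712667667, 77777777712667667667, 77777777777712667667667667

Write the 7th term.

77777777777777777712667667667667667667

Every step adds 777 to the front and 667 to the end of the previous string.
From 77777777777712667667667667, 2 further steps: 77777777777712667667667667 → 77777777777777712667667667667667 → (answer).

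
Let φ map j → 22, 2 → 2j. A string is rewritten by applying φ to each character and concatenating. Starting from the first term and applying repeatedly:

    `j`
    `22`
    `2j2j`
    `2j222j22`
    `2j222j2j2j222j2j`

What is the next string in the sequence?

Rewriting the 16 symbols of 2j222j2j2j222j2j one by one yields 2j 22 2j 2j 2j 22 2j 22 2j 22 2j 2j 2j 22 2j 22; concatenated:

2j222j2j2j222j222j222j2j2j222j22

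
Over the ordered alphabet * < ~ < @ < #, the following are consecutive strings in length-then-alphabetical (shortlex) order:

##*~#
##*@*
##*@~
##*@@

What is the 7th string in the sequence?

Continuing the enumeration 3 steps past ##*@@: ##*@@ → ##*@# → ##*#* → (answer).

##*#~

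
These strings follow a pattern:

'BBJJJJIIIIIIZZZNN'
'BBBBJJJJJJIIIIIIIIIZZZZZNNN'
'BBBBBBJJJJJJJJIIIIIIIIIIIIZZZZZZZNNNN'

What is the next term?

BBBBBBBBJJJJJJJJJJIIIIIIIIIIIIIIIZZZZZZZZZNNNNN

Each string has the form B^{2n-2} J^{2n} I^{3n} Z^{2n-1} N^{n}, where the shown terms are n = 2, 3, 4.
At n = 5 the blocks have lengths 8, 10, 15, 9, 5.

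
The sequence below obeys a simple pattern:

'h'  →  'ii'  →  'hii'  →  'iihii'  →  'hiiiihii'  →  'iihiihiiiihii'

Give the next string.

hiiiihiiiihiihiiiihii

From term 3 onward, concatenate the second-to-last term with the last: h·ii = hii, ii·hii = iihii, …
Continuing: hiiiihii · iihiihiiiihii gives term 7.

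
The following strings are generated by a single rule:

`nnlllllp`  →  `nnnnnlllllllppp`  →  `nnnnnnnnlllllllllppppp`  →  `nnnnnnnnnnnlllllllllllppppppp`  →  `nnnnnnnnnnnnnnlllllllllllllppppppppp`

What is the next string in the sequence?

nnnnnnnnnnnnnnnnnlllllllllllllllppppppppppp

Reading off run lengths: n runs 2, 5, 8, 11, 14; l runs 5, 7, 9, 11, 13; p runs 1, 3, 5, 7, 9 — each is linear in n (n = 1, 2, …).
At n = 6 the blocks have lengths 17, 15, 11.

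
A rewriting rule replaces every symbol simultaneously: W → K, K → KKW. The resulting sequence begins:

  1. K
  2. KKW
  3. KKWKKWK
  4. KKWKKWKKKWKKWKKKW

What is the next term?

KKWKKWKKKWKKWKKKWKKWKKWKKKWKKWKKKWKKWKKWK

φ(KKWKKWKKKWKKWKKKW) expands symbol-by-symbol to KKW KKW K KKW KKW K KKW KKW KKW K KKW KKW K KKW KKW KKW K; joining the 17 pieces gives the next term.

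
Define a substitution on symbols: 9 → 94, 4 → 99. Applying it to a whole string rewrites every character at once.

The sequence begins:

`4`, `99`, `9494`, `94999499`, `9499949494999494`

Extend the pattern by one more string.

Rewriting the 16 symbols of 9499949494999494 one by one yields 94 99 94 94 94 99 94 99 94 99 94 94 94 99 94 99; concatenated:

94999494949994999499949494999499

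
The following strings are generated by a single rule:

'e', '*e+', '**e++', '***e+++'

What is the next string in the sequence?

Each term wraps the previous one in * on the left and + on the right.
So the next term is *·***e+++·+.

****e++++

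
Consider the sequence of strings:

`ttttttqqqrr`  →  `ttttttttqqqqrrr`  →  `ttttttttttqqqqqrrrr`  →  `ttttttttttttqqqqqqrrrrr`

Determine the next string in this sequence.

Term n consists of 2n t's, followed by n q's, followed by n-1 r's, where the shown terms are n = 3, 4, 5, 6.
For the next term, n = 7, so the run lengths are 14, 7, 6.

ttttttttttttttqqqqqqqrrrrrr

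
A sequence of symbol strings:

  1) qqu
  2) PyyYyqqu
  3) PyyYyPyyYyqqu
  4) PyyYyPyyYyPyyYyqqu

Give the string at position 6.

The strings grow by a fixed prefix PyyYy each time.
From PyyYyPyyYyPyyYyqqu, 2 further steps: PyyYyPyyYyPyyYyqqu → PyyYyPyyYyPyyYyPyyYyqqu → (answer).

PyyYyPyyYyPyyYyPyyYyPyyYyqqu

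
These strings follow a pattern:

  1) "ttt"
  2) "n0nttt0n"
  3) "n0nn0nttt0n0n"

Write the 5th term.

n0nn0nn0nn0nttt0n0n0n0n

s(k+1) = n0n·s(k)·0n, so each term gains n0n as a prefix and 0n as a suffix.
From n0nn0nttt0n0n, 2 further steps: n0nn0nttt0n0n → n0nn0nn0nttt0n0n0n → (answer).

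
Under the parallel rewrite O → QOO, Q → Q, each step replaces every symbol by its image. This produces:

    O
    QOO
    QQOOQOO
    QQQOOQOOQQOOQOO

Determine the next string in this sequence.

Rewriting the 15 symbols of QQQOOQOOQQOOQOO one by one yields Q Q Q QOO QOO Q QOO QOO Q Q QOO QOO Q QOO QOO; concatenated:

QQQQOOQOOQQOOQOOQQQOOQOOQQOOQOO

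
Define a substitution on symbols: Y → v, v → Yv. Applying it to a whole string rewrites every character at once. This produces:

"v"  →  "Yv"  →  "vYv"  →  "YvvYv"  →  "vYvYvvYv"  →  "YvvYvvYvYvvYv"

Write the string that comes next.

vYvYvvYvYvvYvvYvYvvYv

Applying the rule to each of the 13 symbols of YvvYvvYvYvvYv gives the pieces v Yv Yv v Yv Yv v Yv v Yv Yv v Yv, which concatenate to the answer.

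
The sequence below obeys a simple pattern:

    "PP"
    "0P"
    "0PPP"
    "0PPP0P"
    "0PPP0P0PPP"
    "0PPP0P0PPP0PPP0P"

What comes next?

0PPP0P0PPP0PPP0P0PPP0P0PPP

Each term (from the third on) is the previous term followed by the one before it: term 3 = 0P·PP = 0PPP.
The next term joins 0PPP0P0PPP0PPP0P and 0PPP0P0PPP.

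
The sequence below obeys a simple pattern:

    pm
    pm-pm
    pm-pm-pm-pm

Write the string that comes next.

s(k+1) = s(k)·-·s(k) — each term doubles the last with '-' between the halves.
One more doubling of pm-pm-pm-pm gives the answer.

pm-pm-pm-pm-pm-pm-pm-pm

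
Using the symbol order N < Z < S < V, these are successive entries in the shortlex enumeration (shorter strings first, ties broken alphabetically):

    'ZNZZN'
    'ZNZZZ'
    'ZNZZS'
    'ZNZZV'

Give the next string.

ZNZSN

Treat ZNZZV as a base-4 numeral over the given alphabet and add one, carrying through any trailing V's.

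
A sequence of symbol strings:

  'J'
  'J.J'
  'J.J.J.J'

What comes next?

J.J.J.J.J.J.J.J

Every step duplicates the string with '.' between the halves.
So the next term is two copies of J.J.J.J with '.' between the halves.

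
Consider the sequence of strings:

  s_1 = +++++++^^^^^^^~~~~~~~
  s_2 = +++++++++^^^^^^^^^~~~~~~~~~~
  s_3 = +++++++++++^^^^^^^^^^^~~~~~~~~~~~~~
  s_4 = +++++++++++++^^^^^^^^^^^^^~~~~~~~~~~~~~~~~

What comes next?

+++++++++++++++^^^^^^^^^^^^^^^~~~~~~~~~~~~~~~~~~~

Each string has the form +^{2n+3} ^^{2n+3} ~^{3n+1}, where the shown terms are n = 2, 3, 4, 5.
At n = 6 the blocks have lengths 15, 15, 19.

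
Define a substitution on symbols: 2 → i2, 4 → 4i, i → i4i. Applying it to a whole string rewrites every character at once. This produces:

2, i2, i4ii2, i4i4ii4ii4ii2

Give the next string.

Rewriting the 13 symbols of i4i4ii4ii4ii2 one by one yields i4i 4i i4i 4i i4i i4i 4i i4i i4i 4i i4i i4i i2; concatenated:

i4i4ii4i4ii4ii4i4ii4ii4i4ii4ii4ii2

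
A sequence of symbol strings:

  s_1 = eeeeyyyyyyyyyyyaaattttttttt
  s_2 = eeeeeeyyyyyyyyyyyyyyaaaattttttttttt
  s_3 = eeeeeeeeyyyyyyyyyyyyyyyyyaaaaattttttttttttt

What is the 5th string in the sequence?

Each string has the form e^{2n-2} y^{3n+2} a^{n} t^{2n+3}, where the shown terms are n = 3, 4, 5.
For term 5, n = 7, so the run lengths are 12, 23, 7, 17.

eeeeeeeeeeeeyyyyyyyyyyyyyyyyyyyyyyyaaaaaaattttttttttttttttt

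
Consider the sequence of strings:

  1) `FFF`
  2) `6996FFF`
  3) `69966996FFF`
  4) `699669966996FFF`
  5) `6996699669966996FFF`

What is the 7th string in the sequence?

699669966996699669966996FFF

Every step adds 6996 at the front: s(k+1) = 6996·s(k).
From 6996699669966996FFF, 2 further steps: 6996699669966996FFF → 69966996699669966996FFF → (answer).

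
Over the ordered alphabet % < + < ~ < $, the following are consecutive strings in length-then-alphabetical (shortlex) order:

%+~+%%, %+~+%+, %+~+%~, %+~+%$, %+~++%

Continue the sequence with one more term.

%+~+++

Treat %+~++% as a base-4 numeral over the given alphabet and add one, carrying through any trailing $'s.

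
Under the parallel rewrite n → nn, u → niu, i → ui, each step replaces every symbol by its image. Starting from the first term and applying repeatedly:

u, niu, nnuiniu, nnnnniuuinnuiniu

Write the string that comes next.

nnnnnnnnnnuiniuniuuinnnnniuuinnuiniu

Replace each of the 16 characters of nnnnniuuinnuiniu in place — nn nn nn nn nn ui niu niu ui nn nn niu ui nn ui niu — and concatenate.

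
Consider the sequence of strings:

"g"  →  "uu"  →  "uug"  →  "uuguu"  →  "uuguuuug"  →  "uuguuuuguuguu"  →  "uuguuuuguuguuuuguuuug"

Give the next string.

This is a Fibonacci-style word recurrence s(k) = s(k−1)·s(k−2): e.g. uu·g = uug.
The next term joins uuguuuuguuguuuuguuuug and uuguuuuguuguu.

uuguuuuguuguuuuguuuuguuguuuuguuguu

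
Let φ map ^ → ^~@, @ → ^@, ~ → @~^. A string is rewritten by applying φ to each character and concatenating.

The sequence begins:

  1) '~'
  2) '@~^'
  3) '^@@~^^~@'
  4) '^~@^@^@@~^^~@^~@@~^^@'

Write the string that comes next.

^~@@~^^@^~@^@^~@^@^@@~^^~@^~@@~^^@^~@@~^^@^@@~^^~@^~@^@

Applying the rule to each of the 21 symbols of ^~@^@^@@~^^~@^~@@~^^@ gives the pieces ^~@ @~^ ^@ ^~@ ^@ ^~@ ^@ ^@ @~^ ^~@ ^~@ @~^ ^@ ^~@ @~^ ^@ ^@ @~^ ^~@ ^~@ ^@, which concatenate to the answer.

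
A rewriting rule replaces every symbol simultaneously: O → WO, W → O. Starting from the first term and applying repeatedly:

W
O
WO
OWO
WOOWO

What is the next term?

OWOWOOWO

Apply φ to WOOWO symbol by symbol: W→O, O→WO, O→WO, W→O, O→WO; joined: O WO WO O WO.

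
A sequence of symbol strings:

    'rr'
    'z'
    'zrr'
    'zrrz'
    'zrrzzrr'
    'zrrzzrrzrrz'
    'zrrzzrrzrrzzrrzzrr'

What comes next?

From term 3 onward, concatenate the last term with the second-to-last: z·rr = zrr, zrr·z = zrrz, …
So term 8 is zrrzzrrzrrzzrrzzrr·zrrzzrrzrrz.

zrrzzrrzrrzzrrzzrrzrrzzrrzrrz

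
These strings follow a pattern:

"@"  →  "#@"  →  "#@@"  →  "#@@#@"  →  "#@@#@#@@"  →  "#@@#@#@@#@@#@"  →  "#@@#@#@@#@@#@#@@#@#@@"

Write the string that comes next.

#@@#@#@@#@@#@#@@#@#@@#@@#@#@@#@@#@

This is a Fibonacci-style word recurrence s(k) = s(k−1)·s(k−2): e.g. #@·@ = #@@.
Continuing: #@@#@#@@#@@#@#@@#@#@@ · #@@#@#@@#@@#@ gives term 8.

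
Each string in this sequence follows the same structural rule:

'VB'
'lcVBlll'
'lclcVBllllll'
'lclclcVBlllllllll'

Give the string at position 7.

Every step adds lc to the front and lll to the end of the previous string.
From lclclcVBlllllllll, 3 further steps: lclclcVBlllllllll → lclclclcVBllllllllllll → lclclclclcVBlllllllllllllll → (answer).

lclclclclclcVBllllllllllllllllll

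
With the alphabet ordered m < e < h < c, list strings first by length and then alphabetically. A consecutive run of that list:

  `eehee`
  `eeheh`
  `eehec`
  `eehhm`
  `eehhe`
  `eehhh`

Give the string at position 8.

eehcm

Advancing 2 positions from eehhh through eehhh → eehhc reaches term 8.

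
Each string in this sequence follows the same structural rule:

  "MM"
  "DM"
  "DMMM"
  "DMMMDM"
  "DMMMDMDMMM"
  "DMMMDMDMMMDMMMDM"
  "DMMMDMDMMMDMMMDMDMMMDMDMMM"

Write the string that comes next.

Each term (from the third on) is the previous term followed by the one before it: term 3 = DM·MM = DMMM.
Continuing: DMMMDMDMMMDMMMDMDMMMDMDMMM · DMMMDMDMMMDMMMDM gives term 8.

DMMMDMDMMMDMMMDMDMMMDMDMMMDMMMDMDMMMDMMMDM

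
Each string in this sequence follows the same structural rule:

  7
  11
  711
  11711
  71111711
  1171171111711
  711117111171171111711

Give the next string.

This is a Fibonacci-style word recurrence s(k) = s(k−2)·s(k−1): e.g. 7·11 = 711.
So term 8 is 1171171111711·711117111171171111711.

1171171111711711117111171171111711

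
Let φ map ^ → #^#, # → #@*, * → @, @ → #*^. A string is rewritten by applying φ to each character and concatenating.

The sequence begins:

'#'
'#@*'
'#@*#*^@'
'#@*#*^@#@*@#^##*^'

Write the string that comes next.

#@*#*^@#@*@#^##*^#@*#*^@#*^#@*#^##@*#@*@#^#

Applying the rule to each of the 17 symbols of #@*#*^@#@*@#^##*^ gives the pieces #@* #*^ @ #@* @ #^# #*^ #@* #*^ @ #*^ #@* #^# #@* #@* @ #^#, which concatenate to the answer.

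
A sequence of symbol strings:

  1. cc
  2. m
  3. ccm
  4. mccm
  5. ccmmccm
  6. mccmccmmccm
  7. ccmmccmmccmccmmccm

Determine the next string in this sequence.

mccmccmmccmccmmccmmccmccmmccm

From term 3 onward, concatenate the second-to-last term with the last: cc·m = ccm, m·ccm = mccm, …
So term 8 is mccmccmmccm·ccmmccmmccmccmmccm.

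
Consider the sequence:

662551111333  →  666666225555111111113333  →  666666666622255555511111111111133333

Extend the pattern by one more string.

666666666666662222555555551111111111111111333333

Term n consists of 4n-2 6's, followed by n 2's, followed by 2n 5's, followed by 4n 1's, followed by n+2 3's (n = 1, 2, …).
For the next term, n = 4, so the run lengths are 14, 4, 8, 16, 6.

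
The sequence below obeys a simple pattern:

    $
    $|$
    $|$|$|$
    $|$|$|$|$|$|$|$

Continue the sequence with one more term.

$|$|$|$|$|$|$|$|$|$|$|$|$|$|$|$

Every step duplicates the string with '|' between the halves.
So the next term is two copies of $|$|$|$|$|$|$|$ with '|' between the halves.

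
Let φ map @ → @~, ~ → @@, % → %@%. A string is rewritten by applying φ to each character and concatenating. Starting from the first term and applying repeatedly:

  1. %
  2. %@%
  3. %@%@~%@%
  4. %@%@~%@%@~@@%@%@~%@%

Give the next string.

φ(%@%@~%@%@~@@%@%@~%@%) expands symbol-by-symbol to %@% @~ %@% @~ @@ %@% @~ %@% @~ @@ @~ @~ %@% @~ %@% @~ @@ %@% @~ %@%; joining the 20 pieces gives the next term.

%@%@~%@%@~@@%@%@~%@%@~@@@~@~%@%@~%@%@~@@%@%@~%@%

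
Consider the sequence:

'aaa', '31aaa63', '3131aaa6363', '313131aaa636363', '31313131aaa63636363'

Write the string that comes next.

Each term wraps the previous one in 31 on the left and 63 on the right.
Applying this once more to 31313131aaa63636363:

3131313131aaa6363636363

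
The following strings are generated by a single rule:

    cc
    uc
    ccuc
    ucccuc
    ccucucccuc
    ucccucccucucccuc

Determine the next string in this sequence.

From term 3 onward, concatenate the second-to-last term with the last: cc·uc = ccuc, uc·ccuc = ucccuc, …
So term 7 is ccucucccuc·ucccucccucucccuc.

ccucucccucucccucccucucccuc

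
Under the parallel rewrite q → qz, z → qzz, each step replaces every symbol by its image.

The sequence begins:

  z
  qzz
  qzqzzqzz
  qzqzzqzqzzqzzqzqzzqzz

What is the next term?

Applying the rule to each of the 21 symbols of qzqzzqzqzzqzzqzqzzqzz gives the pieces qz qzz qz qzz qzz qz qzz qz qzz qzz qz qzz qzz qz qzz qz qzz qzz qz qzz qzz, which concatenate to the answer.

qzqzzqzqzzqzzqzqzzqzqzzqzzqzqzzqzzqzqzzqzqzzqzzqzqzzqzz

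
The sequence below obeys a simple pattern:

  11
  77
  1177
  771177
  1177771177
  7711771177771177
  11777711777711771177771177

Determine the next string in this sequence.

771177117777117711777711777711771177771177

From term 3 onward, concatenate the second-to-last term with the last: 11·77 = 1177, 77·1177 = 771177, …
Continuing: 7711771177771177 · 11777711777711771177771177 gives term 8.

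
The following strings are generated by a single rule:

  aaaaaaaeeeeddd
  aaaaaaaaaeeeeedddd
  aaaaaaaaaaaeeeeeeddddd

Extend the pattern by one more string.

Term n consists of 2n+1 a's, followed by n+1 e's, followed by n d's, where the shown terms are n = 3, 4, 5.
For the next term, n = 6, so the run lengths are 13, 7, 6.

aaaaaaaaaaaaaeeeeeeedddddd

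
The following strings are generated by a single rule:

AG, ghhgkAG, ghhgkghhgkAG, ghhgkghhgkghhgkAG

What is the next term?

ghhgkghhgkghhgkghhgkAG

Every step adds ghhgk at the front: s(k+1) = ghhgk·s(k).
So the next term is ghhgk·ghhgkghhgkghhgkAG.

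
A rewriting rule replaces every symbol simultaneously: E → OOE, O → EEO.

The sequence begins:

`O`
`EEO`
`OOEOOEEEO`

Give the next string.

Expanding OOEOOEEEO: O→EEO, O→EEO, E→OOE, O→EEO, O→EEO, E→OOE, E→OOE, E→OOE, O→EEO. Concatenated: EEO EEO OOE EEO EEO OOE OOE OOE EEO.

EEOEEOOOEEEOEEOOOEOOEOOEEEO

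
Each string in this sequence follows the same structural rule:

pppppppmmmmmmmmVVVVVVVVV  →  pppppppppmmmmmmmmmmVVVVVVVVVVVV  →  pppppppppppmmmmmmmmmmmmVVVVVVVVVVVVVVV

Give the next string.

pppppppppppppmmmmmmmmmmmmmmVVVVVVVVVVVVVVVVVV

The n-th term is 2n+1 p's then 2n+2 m's then 3n V's, where the shown terms are n = 3, 4, 5.
Setting n = 6 gives 13, 14, 18 characters in each block.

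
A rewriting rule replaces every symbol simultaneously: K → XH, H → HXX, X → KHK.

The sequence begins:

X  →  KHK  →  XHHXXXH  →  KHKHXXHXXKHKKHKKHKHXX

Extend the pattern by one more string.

φ(KHKHXXHXXKHKKHKKHKHXX) expands symbol-by-symbol to XH HXX XH HXX KHK KHK HXX KHK KHK XH HXX XH XH HXX XH XH HXX XH HXX KHK KHK; joining the 21 pieces gives the next term.

XHHXXXHHXXKHKKHKHXXKHKKHKXHHXXXHXHHXXXHXHHXXXHHXXKHKKHK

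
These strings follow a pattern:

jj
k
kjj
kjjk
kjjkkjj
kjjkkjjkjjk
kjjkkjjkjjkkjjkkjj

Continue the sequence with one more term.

This is a Fibonacci-style word recurrence s(k) = s(k−1)·s(k−2): e.g. k·jj = kjj.
The next term joins kjjkkjjkjjkkjjkkjj and kjjkkjjkjjk.

kjjkkjjkjjkkjjkkjjkjjkkjjkjjk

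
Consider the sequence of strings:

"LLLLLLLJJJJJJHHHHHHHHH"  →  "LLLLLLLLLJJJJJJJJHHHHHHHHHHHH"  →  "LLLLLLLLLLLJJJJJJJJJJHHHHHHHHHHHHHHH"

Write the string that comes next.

The n-th term is 2n+1 L's then 2n J's then 3n H's, where the shown terms are n = 3, 4, 5.
For the next term, n = 6, so the run lengths are 13, 12, 18.

LLLLLLLLLLLLLJJJJJJJJJJJJHHHHHHHHHHHHHHHHHH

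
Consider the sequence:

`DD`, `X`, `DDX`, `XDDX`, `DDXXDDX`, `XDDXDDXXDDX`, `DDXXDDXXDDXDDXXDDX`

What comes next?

XDDXDDXXDDXDDXXDDXXDDXDDXXDDX

From term 3 onward, concatenate the second-to-last term with the last: DD·X = DDX, X·DDX = XDDX, …
The next term joins XDDXDDXXDDX and DDXXDDXXDDXDDXXDDX.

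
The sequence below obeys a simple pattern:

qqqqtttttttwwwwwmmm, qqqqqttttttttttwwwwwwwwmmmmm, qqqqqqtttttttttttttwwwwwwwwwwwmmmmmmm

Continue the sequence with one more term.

qqqqqqqttttttttttttttttwwwwwwwwwwwwwwmmmmmmmmm

The n-th term is n+2 q's then 3n+1 t's then 3n-1 w's then 2n-1 m's, where the shown terms are n = 2, 3, 4.
For the next term, n = 5, so the run lengths are 7, 16, 14, 9.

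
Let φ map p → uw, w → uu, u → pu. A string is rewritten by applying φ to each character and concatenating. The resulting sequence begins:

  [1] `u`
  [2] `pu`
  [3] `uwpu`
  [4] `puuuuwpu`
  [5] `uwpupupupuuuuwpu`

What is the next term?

φ(uwpupupupuuuuwpu) expands symbol-by-symbol to pu uu uw pu uw pu uw pu uw pu pu pu pu uu uw pu; joining the 16 pieces gives the next term.

puuuuwpuuwpuuwpuuwpupupupuuuuwpu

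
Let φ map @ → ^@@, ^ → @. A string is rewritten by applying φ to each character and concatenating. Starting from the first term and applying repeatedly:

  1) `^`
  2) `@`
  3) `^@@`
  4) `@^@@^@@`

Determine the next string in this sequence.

Apply φ to @^@@^@@ symbol by symbol: @→^@@, ^→@, @→^@@, @→^@@, ^→@, @→^@@, @→^@@; joined: ^@@ @ ^@@ ^@@ @ ^@@ ^@@.

^@@@^@@^@@@^@@^@@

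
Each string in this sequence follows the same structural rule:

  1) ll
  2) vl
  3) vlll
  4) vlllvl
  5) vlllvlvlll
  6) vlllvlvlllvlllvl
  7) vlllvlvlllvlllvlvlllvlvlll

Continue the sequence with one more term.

vlllvlvlllvlllvlvlllvlvlllvlllvlvlllvlllvl

This is a Fibonacci-style word recurrence s(k) = s(k−1)·s(k−2): e.g. vl·ll = vlll.
The next term joins vlllvlvlllvlllvlvlllvlvlll and vlllvlvlllvlllvl.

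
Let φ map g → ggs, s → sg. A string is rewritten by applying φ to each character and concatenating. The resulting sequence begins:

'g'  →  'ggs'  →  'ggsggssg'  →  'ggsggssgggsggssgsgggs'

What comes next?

φ(ggsggssgggsggssgsgggs) expands symbol-by-symbol to ggs ggs sg ggs ggs sg sg ggs ggs ggs sg ggs ggs sg sg ggs sg ggs ggs ggs sg; joining the 21 pieces gives the next term.

ggsggssgggsggssgsgggsggsggssgggsggssgsgggssgggsggsggssg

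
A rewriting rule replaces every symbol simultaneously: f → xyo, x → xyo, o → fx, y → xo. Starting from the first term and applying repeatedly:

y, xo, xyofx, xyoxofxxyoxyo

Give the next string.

xyoxofxxyofxxyoxyoxyoxofxxyoxofx

Replace each of the 13 characters of xyoxofxxyoxyo in place — xyo xo fx xyo fx xyo xyo xyo xo fx xyo xo fx — and concatenate.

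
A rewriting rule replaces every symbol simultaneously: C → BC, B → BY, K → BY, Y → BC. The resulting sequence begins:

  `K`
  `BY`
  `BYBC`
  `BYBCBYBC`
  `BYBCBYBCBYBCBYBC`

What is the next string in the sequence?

Rewriting the 16 symbols of BYBCBYBCBYBCBYBC one by one yields BY BC BY BC BY BC BY BC BY BC BY BC BY BC BY BC; concatenated:

BYBCBYBCBYBCBYBCBYBCBYBCBYBCBYBC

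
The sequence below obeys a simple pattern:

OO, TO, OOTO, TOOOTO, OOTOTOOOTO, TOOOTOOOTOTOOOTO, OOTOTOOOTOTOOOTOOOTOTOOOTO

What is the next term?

TOOOTOOOTOTOOOTOOOTOTOOOTOTOOOTOOOTOTOOOTO

Each term (from the third on) is the two preceding terms concatenated in order: term 3 = OO·TO = OOTO.
So term 8 is TOOOTOOOTOTOOOTO·OOTOTOOOTOTOOOTOOOTOTOOOTO.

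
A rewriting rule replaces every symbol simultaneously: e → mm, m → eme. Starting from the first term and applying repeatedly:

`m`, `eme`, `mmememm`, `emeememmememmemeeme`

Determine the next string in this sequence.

Replace each of the 19 characters of emeememmememmemeeme in place — mm eme mm mm eme mm eme eme mm eme mm eme eme mm eme mm mm eme mm — and concatenate.

mmememmmmememmemeememmememmemeememmememmmmememm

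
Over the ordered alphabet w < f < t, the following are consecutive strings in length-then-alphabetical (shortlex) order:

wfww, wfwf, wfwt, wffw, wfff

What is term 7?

Advancing 2 positions from wfff through wfff → wfft reaches term 7.

wftw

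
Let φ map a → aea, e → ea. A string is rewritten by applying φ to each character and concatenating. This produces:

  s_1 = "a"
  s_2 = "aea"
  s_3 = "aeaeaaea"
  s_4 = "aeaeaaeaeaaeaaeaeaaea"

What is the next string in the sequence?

Applying the rule to each of the 21 symbols of aeaeaaeaeaaeaaeaeaaea gives the pieces aea ea aea ea aea aea ea aea ea aea aea ea aea aea ea aea ea aea aea ea aea, which concatenate to the answer.

aeaeaaeaeaaeaaeaeaaeaeaaeaaeaeaaeaaeaeaaeaeaaeaaeaeaaea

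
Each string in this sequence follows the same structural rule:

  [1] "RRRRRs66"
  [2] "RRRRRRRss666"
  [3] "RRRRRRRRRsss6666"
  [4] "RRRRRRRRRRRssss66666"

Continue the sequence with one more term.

The n-th term is 2n+1 R's then n-1 s's then n 6's, where the shown terms are n = 2, 3, 4, 5.
Setting n = 6 gives 13, 5, 6 characters in each block.

RRRRRRRRRRRRRsssss666666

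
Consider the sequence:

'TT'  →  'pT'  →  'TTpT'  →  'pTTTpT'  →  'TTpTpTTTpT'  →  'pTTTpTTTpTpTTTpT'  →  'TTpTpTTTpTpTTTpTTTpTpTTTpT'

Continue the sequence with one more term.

Each term (from the third on) is the two preceding terms concatenated in order: term 3 = TT·pT = TTpT.
The next term joins pTTTpTTTpTpTTTpT and TTpTpTTTpTpTTTpTTTpTpTTTpT.

pTTTpTTTpTpTTTpTTTpTpTTTpTpTTTpTTTpTpTTTpT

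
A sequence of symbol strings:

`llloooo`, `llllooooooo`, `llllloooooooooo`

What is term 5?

Term n consists of n+2 l's, followed by 3n+1 o's (n = 1, 2, …).
At n = 5 the blocks have lengths 7, 16.

llllllloooooooooooooooo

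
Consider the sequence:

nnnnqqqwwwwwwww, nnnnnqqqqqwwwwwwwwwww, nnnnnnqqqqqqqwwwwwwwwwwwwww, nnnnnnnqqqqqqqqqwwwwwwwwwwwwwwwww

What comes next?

nnnnnnnnqqqqqqqqqqqwwwwwwwwwwwwwwwwwwww

The n-th term is n+2 n's then 2n-1 q's then 3n+2 w's, where the shown terms are n = 2, 3, 4, 5.
Setting n = 6 gives 8, 11, 20 characters in each block.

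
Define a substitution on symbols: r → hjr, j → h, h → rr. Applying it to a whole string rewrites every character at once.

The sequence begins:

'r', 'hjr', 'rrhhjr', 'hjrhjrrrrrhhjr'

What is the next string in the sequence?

rrhhjrrrhhjrhjrhjrhjrhjrrrrrhhjr

Replace each of the 14 characters of hjrhjrrrrrhhjr in place — rr h hjr rr h hjr hjr hjr hjr hjr rr rr h hjr — and concatenate.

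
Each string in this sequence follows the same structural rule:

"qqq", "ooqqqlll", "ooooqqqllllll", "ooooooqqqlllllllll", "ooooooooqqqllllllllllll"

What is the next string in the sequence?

Each term wraps the previous one in oo on the left and lll on the right.
So the next term is oo·ooooooooqqqllllllllllll·lll.

ooooooooooqqqlllllllllllllll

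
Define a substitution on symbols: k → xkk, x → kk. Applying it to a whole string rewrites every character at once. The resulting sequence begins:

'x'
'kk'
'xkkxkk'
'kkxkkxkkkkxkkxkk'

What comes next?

Rewriting the 16 symbols of kkxkkxkkkkxkkxkk one by one yields xkk xkk kk xkk xkk kk xkk xkk xkk xkk kk xkk xkk kk xkk xkk; concatenated:

xkkxkkkkxkkxkkkkxkkxkkxkkxkkkkxkkxkkkkxkkxkk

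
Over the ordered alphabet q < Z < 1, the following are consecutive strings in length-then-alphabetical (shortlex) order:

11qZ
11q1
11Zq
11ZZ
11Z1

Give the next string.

111q

Treat 11Z1 as a base-3 numeral over the given alphabet and add one, carrying through any trailing 1's.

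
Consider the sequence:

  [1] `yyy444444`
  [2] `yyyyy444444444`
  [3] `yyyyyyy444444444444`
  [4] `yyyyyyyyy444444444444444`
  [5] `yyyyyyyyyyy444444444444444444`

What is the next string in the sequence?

yyyyyyyyyyyyy444444444444444444444

The n-th term is 2n-1 y's then 3n 4's, where the shown terms are n = 2, 3, 4, 5, 6.
For the next term, n = 7, so the run lengths are 13, 21.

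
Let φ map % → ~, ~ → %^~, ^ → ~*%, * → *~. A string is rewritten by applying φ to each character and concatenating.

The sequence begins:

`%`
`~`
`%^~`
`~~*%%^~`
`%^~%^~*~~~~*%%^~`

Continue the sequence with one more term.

~~*%%^~~~*%%^~*~%^~%^~%^~%^~*~~~~*%%^~

φ(%^~%^~*~~~~*%%^~) expands symbol-by-symbol to ~ ~*% %^~ ~ ~*% %^~ *~ %^~ %^~ %^~ %^~ *~ ~ ~ ~*% %^~; joining the 16 pieces gives the next term.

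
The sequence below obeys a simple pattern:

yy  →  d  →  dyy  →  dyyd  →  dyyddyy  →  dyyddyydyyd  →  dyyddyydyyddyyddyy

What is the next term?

From term 3 onward, concatenate the last term with the second-to-last: d·yy = dyy, dyy·d = dyyd, …
So term 8 is dyyddyydyyddyyddyy·dyyddyydyyd.

dyyddyydyyddyyddyydyyddyydyyd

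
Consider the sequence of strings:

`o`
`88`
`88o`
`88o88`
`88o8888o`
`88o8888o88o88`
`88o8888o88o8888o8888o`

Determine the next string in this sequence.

Each term (from the third on) is the previous term followed by the one before it: term 3 = 88·o = 88o.
Continuing: 88o8888o88o8888o8888o · 88o8888o88o88 gives term 8.

88o8888o88o8888o8888o88o8888o88o88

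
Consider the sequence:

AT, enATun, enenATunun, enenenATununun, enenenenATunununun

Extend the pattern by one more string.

Each term wraps the previous one in en on the left and un on the right.
So the next term is en·enenenenATunununun·un.

enenenenenATununununun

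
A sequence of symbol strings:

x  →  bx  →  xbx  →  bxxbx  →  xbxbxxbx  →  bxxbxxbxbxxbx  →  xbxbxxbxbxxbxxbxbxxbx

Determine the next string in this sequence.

bxxbxxbxbxxbxxbxbxxbxbxxbxxbxbxxbx

Each term (from the third on) is the two preceding terms concatenated in order: term 3 = x·bx = xbx.
So term 8 is bxxbxxbxbxxbx·xbxbxxbxbxxbxxbxbxxbx.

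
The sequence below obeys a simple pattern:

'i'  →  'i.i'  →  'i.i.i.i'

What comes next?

i.i.i.i.i.i.i.i

Each string is two copies of the previous one joined by '.'.
One more doubling of i.i.i.i gives the answer.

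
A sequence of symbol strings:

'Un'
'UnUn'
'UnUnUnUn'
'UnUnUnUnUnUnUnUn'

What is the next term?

s(k+1) = s(k)·s(k) — each term doubles the last.
So the next term is two copies of UnUnUnUnUnUnUnUn.

UnUnUnUnUnUnUnUnUnUnUnUnUnUnUnUn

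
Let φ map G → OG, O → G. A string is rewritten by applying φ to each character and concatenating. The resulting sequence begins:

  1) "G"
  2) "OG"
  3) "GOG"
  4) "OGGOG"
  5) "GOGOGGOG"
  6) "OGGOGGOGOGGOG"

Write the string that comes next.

Rewriting the 13 symbols of OGGOGGOGOGGOG one by one yields G OG OG G OG OG G OG G OG OG G OG; concatenated:

GOGOGGOGOGGOGGOGOGGOG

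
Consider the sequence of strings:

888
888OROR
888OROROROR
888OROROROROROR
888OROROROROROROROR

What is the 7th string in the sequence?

Every step adds OROR to the end: s(k+1) = s(k)·OROR.
From 888OROROROROROROROR, 2 further steps: 888OROROROROROROROR → 888OROROROROROROROROROR → (answer).

888OROROROROROROROROROROROR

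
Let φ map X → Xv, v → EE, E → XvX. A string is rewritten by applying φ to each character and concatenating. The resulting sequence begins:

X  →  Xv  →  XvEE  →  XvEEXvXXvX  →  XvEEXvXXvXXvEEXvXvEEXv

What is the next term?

XvEEXvXXvXXvEEXvXvEEXvXvEEXvXXvXXvEEXvEEXvXXvXXvEE

Replace each of the 22 characters of XvEEXvXXvXXvEEXvXvEEXv in place — Xv EE XvX XvX Xv EE Xv Xv EE Xv Xv EE XvX XvX Xv EE Xv EE XvX XvX Xv EE — and concatenate.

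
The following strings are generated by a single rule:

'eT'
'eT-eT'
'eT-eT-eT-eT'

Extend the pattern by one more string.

eT-eT-eT-eT-eT-eT-eT-eT

s(k+1) = s(k)·-·s(k) — each term doubles the last with '-' between the halves.
So the next term is two copies of eT-eT-eT-eT with '-' between the halves.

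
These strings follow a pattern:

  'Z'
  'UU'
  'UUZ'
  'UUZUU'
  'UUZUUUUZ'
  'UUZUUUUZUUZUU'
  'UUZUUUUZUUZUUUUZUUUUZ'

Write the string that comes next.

UUZUUUUZUUZUUUUZUUUUZUUZUUUUZUUZUU

Each term (from the third on) is the previous term followed by the one before it: term 3 = UU·Z = UUZ.
The next term joins UUZUUUUZUUZUUUUZUUUUZ and UUZUUUUZUUZUU.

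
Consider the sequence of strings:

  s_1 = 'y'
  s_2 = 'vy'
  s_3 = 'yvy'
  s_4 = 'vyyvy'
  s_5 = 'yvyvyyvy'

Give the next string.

vyyvyyvyvyyvy

This is a Fibonacci-style word recurrence s(k) = s(k−2)·s(k−1): e.g. y·vy = yvy.
So term 6 is vyyvy·yvyvyyvy.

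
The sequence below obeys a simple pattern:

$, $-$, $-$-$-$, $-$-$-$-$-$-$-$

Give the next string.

Each string is two copies of the previous one joined by '-'.
Doubling $-$-$-$-$-$-$-$ with '-' between the halves:

$-$-$-$-$-$-$-$-$-$-$-$-$-$-$-$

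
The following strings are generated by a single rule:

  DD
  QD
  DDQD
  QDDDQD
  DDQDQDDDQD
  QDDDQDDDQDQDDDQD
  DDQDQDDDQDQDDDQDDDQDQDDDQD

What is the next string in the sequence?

This is a Fibonacci-style word recurrence s(k) = s(k−2)·s(k−1): e.g. DD·QD = DDQD.
The next term joins QDDDQDDDQDQDDDQD and DDQDQDDDQDQDDDQDDDQDQDDDQD.

QDDDQDDDQDQDDDQDDDQDQDDDQDQDDDQDDDQDQDDDQD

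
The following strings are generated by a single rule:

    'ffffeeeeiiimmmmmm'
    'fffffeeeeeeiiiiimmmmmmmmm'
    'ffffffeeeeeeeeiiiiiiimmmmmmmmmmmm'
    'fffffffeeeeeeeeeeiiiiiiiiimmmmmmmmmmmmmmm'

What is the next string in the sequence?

ffffffffeeeeeeeeeeeeiiiiiiiiiiimmmmmmmmmmmmmmmmmm

The n-th term is n+2 f's then 2n e's then 2n-1 i's then 3n m's, where the shown terms are n = 2, 3, 4, 5.
Setting n = 6 gives 8, 12, 11, 18 characters in each block.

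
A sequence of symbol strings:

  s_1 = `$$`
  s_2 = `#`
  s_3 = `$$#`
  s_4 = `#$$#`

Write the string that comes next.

$$##$$#

This is a Fibonacci-style word recurrence s(k) = s(k−2)·s(k−1): e.g. $$·# = $$#.
Continuing: $$# · #$$# gives term 5.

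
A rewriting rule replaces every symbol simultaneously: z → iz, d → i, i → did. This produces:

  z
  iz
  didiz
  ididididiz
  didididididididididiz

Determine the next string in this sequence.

φ(didididididididididiz) expands symbol-by-symbol to i did i did i did i did i did i did i did i did i did i did iz; joining the 21 pieces gives the next term.

ididididididididididididididididididididiz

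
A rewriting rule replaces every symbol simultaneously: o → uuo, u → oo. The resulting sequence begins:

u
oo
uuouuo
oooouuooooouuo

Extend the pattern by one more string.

uuouuouuouuooooouuouuouuouuouuooooouuo

Replace each of the 14 characters of oooouuooooouuo in place — uuo uuo uuo uuo oo oo uuo uuo uuo uuo uuo oo oo uuo — and concatenate.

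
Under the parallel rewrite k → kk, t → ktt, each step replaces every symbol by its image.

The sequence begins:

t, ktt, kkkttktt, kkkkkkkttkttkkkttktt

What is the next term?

Replace each of the 20 characters of kkkkkkkttkttkkkttktt in place — kk kk kk kk kk kk kk ktt ktt kk ktt ktt kk kk kk ktt ktt kk ktt ktt — and concatenate.

kkkkkkkkkkkkkkkttkttkkkttkttkkkkkkkttkttkkkttktt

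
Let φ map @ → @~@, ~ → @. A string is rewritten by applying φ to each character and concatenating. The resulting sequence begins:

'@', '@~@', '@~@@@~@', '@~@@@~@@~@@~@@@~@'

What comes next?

φ(@~@@@~@@~@@~@@@~@) expands symbol-by-symbol to @~@ @ @~@ @~@ @~@ @ @~@ @~@ @ @~@ @~@ @ @~@ @~@ @~@ @ @~@; joining the 17 pieces gives the next term.

@~@@@~@@~@@~@@@~@@~@@@~@@~@@@~@@~@@~@@@~@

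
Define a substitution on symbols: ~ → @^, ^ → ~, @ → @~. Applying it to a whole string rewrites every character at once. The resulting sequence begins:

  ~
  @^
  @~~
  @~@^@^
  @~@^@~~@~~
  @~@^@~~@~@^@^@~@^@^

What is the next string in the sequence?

@~@^@~~@~@^@^@~@^@~~@~~@~@^@~~@~~

Applying the rule to each of the 19 symbols of @~@^@~~@~@^@^@~@^@^ gives the pieces @~ @^ @~ ~ @~ @^ @^ @~ @^ @~ ~ @~ ~ @~ @^ @~ ~ @~ ~, which concatenate to the answer.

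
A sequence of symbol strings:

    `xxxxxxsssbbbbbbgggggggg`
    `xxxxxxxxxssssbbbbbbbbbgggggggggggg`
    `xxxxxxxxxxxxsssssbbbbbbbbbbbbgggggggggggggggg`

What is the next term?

xxxxxxxxxxxxxxxssssssbbbbbbbbbbbbbbbgggggggggggggggggggg

The n-th term is 3n x's then n+1 s's then 3n b's then 4n g's, where the shown terms are n = 2, 3, 4.
Setting n = 5 gives 15, 6, 15, 20 characters in each block.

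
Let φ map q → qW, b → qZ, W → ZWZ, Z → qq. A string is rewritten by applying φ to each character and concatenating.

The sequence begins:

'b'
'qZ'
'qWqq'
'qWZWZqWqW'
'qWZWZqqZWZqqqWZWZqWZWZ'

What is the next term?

qWZWZqqZWZqqqWqWqqZWZqqqWqWqWZWZqqZWZqqqWZWZqqZWZqq

Replace each of the 22 characters of qWZWZqqZWZqqqWZWZqWZWZ in place — qW ZWZ qq ZWZ qq qW qW qq ZWZ qq qW qW qW ZWZ qq ZWZ qq qW ZWZ qq ZWZ qq — and concatenate.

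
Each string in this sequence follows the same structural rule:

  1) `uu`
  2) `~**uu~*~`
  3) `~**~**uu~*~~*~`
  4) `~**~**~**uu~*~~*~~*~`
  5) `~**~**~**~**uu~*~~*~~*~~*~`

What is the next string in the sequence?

~**~**~**~**~**uu~*~~*~~*~~*~~*~

Each term wraps the previous one in ~** on the left and ~*~ on the right.
One more step from ~**~**~**~**uu~*~~*~~*~~*~ gives the answer.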